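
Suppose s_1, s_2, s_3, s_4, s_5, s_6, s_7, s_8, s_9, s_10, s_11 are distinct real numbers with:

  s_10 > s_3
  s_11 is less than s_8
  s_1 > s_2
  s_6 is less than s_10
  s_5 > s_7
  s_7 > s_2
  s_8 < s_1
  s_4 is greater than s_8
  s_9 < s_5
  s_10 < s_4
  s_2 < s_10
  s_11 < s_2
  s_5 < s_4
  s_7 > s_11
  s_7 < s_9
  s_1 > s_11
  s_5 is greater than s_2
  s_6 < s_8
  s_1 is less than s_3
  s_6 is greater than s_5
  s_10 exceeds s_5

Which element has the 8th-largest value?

s_9

Piecing the relations together gives one ordering: s_11 < s_2 < s_7 < s_9 < s_5 < s_6 < s_8 < s_1 < s_3 < s_10 < s_4.
The 8th largest is s_9.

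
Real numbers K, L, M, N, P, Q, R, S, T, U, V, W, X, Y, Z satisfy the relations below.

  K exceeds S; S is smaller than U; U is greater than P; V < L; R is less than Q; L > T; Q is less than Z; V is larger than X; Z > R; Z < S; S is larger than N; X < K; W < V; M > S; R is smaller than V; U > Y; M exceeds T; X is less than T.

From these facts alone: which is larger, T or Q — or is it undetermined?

undetermined

Following every chain through Q: above Q we get Z, S, K, U, M; below Q we get R.
T is not reached, and no chain runs the other way from T to Q.
So the given relations leave the order of Q and T undetermined.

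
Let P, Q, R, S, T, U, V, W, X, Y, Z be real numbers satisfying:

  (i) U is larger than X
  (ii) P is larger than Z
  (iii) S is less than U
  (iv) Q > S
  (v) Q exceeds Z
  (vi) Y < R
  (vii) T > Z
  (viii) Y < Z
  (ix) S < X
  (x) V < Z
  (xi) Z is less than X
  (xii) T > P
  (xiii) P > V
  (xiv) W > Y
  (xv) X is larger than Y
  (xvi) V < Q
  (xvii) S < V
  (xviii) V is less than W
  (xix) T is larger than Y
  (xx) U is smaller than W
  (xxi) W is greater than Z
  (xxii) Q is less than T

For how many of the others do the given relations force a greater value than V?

Directly above V: Z, W, Q, P.
One step further: X, T (6 so far).
One step further: U (7 so far).
No other element is forced above V by the given relations, so the count is 7.

7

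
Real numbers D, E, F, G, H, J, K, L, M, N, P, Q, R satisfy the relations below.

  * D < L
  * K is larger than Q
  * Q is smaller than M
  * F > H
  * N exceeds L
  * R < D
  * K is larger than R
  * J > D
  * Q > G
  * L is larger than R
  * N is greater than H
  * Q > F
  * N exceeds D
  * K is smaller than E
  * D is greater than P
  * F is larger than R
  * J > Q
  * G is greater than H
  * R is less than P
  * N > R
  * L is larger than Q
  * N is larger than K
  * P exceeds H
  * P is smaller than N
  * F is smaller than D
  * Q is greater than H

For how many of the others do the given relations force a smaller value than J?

The elements the relations force below J are R, H, P, F, G, D, Q — no chain reaches any other.
That is 7.

7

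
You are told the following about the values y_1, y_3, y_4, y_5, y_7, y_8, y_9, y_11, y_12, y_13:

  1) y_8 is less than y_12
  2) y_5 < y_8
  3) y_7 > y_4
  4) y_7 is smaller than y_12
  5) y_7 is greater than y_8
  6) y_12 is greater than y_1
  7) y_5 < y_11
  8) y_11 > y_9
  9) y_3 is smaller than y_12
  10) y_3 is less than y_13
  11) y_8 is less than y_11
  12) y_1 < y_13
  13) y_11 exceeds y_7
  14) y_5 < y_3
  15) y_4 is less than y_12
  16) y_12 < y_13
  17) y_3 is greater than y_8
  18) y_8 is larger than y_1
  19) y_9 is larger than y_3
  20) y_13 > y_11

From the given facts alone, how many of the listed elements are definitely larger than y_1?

7

From y_1 the given relations immediately reach y_8, y_12, y_13.
From those, y_7, y_3, y_11 — 6 in total.
From those, y_9 — 7 in total.
Nothing else is reachable above y_1; 7 in all.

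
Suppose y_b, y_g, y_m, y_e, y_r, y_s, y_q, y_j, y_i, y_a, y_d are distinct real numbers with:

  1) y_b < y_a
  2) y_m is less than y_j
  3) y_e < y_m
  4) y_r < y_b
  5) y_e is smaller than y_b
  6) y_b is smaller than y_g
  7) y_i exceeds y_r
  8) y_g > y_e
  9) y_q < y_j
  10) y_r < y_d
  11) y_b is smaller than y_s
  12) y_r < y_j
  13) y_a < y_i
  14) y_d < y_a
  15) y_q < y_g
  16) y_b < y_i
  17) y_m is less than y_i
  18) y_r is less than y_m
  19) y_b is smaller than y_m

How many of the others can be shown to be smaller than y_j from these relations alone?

5

The elements the relations force below y_j are y_e, y_r, y_b, y_q, y_m — no chain reaches any other.
That is 5.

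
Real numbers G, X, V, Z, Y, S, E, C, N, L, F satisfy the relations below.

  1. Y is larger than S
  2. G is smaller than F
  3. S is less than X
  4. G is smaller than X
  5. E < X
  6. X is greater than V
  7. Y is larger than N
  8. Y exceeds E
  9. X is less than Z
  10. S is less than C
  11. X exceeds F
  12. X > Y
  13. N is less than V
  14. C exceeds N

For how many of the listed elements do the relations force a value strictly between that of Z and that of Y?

1

The relations place Y below Z. An element lies strictly between them when it is forced above Y and also forced below Z.
Above Y: {X}. Below Z: {N, V, S, E, G, F, X}.
Intersection: {X} — 1.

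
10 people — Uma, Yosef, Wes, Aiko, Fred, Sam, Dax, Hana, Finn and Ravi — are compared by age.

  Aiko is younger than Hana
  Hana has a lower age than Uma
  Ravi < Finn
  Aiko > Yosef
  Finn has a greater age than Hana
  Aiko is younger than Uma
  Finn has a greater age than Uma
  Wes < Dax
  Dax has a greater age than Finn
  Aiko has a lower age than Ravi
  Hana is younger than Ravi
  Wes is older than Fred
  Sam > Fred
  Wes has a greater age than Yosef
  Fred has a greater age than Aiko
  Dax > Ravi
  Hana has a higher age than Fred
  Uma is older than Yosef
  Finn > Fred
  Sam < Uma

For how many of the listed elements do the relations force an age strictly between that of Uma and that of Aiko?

3

The relations place Aiko below Uma. An element lies strictly between them when it is forced above Aiko and also forced below Uma.
Above Aiko: {Fred, Sam, Hana, Ravi, Wes, Finn, Dax}. Below Uma: {Yosef, Fred, Sam, Hana}.
Intersection: {Fred, Sam, Hana} — 3.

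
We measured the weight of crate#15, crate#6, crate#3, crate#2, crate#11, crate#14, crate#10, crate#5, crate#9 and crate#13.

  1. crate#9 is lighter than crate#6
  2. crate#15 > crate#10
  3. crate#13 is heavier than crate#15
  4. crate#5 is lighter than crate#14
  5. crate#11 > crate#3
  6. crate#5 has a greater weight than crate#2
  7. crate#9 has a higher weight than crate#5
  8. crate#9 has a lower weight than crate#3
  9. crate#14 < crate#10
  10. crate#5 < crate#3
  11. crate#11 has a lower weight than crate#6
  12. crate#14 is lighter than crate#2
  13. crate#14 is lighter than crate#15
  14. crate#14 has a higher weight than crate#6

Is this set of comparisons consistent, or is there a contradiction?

inconsistent

We have crate#14 < crate#2 stated directly, yet also crate#2 < crate#5 < crate#9 < crate#3 < crate#11 < crate#6 < crate#14 by chaining the others — so crate#2 < crate#14. Contradiction.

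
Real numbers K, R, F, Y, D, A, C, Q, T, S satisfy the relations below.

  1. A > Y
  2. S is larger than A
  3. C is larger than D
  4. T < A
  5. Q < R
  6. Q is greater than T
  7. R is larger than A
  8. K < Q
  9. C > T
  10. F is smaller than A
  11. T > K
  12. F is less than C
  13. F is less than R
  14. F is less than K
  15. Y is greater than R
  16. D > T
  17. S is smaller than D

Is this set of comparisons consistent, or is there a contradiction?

We have A < R stated directly, yet also R < Y < A by chaining the others — so R < A. Contradiction.

inconsistent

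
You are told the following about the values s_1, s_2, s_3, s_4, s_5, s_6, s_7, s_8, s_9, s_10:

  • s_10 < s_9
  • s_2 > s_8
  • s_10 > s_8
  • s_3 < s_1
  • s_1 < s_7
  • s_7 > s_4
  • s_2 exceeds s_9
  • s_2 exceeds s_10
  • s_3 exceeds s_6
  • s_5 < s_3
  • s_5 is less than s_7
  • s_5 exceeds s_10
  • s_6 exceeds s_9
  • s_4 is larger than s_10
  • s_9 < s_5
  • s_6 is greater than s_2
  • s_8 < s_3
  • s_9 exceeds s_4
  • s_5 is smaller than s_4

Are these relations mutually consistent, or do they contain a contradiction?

inconsistent

Chaining the given relations yields s_5 < s_4 < s_9, so s_5 < s_9. But one relation states s_9 < s_5. These cannot both hold.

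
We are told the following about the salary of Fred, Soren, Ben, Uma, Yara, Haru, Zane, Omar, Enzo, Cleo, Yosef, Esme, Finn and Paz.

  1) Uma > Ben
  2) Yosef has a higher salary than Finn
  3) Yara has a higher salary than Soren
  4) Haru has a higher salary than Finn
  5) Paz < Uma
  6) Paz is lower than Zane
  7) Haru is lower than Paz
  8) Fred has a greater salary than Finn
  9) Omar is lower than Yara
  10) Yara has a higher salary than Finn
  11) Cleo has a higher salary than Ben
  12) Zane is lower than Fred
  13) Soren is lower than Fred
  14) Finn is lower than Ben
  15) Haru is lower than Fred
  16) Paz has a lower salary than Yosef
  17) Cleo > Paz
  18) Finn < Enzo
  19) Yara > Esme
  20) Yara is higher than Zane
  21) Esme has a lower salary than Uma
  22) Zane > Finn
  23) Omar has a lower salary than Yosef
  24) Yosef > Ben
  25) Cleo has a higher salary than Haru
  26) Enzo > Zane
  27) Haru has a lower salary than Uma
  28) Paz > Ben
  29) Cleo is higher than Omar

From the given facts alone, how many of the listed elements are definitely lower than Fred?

6

Directly below Fred: Finn, Haru, Soren, Zane.
One step further: Paz (5 so far).
One step further: Ben (6 so far).
No other element is forced below Fred by the given relations, so the count is 6.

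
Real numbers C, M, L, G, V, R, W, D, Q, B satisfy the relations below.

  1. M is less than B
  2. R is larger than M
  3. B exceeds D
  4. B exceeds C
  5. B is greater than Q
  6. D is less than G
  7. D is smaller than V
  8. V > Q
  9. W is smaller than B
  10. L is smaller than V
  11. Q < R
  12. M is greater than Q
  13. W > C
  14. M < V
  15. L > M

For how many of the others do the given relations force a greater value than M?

4

From M the given relations immediately reach L, V, R, B.
Nothing else is reachable above M; 4 in all.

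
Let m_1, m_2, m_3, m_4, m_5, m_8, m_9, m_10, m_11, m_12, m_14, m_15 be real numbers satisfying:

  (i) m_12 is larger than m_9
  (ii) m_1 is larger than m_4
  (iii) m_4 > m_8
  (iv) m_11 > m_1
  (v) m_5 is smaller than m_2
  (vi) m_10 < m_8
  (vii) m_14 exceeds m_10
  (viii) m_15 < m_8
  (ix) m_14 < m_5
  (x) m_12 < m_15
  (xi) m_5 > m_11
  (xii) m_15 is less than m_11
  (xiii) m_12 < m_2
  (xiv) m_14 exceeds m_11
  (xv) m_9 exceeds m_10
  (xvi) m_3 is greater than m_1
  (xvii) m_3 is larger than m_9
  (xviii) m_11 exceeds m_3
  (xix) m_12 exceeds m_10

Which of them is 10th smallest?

m_14

The consecutive relations fix a unique order: m_10 < m_9 < m_12 < m_15 < m_8 < m_4 < m_1 < m_3 < m_11 < m_14 < m_5 < m_2.
Counting 10 from the smallest end gives m_14.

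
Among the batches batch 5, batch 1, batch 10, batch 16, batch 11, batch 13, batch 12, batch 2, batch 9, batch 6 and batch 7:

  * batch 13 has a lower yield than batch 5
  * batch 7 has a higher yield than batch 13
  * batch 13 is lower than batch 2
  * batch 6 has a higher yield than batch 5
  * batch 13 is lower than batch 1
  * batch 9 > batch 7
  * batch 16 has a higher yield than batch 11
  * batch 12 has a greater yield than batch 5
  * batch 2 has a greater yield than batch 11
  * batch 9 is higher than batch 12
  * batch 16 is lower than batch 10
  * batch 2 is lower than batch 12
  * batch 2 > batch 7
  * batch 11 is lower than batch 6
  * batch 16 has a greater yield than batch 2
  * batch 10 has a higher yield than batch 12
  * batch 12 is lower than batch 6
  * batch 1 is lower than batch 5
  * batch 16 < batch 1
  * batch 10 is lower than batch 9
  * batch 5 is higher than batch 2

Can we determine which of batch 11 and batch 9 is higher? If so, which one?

Link the given pairs in sequence: batch 11 < batch 2; batch 2 < batch 16; batch 16 < batch 1; batch 1 < batch 5; batch 5 < batch 12; batch 12 < batch 9.
Chaining these gives batch 11 < batch 2 < batch 16 < batch 1 < batch 5 < batch 12 < batch 9.
So batch 9 is higher.

batch 9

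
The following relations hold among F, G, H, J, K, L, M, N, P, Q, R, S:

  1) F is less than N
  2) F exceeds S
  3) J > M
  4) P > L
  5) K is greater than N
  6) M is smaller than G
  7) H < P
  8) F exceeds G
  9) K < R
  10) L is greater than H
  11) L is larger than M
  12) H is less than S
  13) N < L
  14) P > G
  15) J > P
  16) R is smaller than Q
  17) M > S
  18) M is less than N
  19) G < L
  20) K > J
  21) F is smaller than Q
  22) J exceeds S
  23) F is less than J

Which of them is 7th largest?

Chaining the given pairs: H < S < M < G < F < N < L < P < J < K < R < Q.
Counting 7 from the largest end gives N.

N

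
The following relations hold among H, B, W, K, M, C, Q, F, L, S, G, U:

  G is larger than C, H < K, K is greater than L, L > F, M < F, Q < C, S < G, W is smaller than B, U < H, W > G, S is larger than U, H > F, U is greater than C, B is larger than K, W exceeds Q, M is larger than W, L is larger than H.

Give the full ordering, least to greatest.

The consecutive links are each given: Q < C; C < U; U < S; S < G; G < W; W < M; M < F; F < H; H < L; L < K; K < B.

Q < C < U < S < G < W < M < F < H < L < K < B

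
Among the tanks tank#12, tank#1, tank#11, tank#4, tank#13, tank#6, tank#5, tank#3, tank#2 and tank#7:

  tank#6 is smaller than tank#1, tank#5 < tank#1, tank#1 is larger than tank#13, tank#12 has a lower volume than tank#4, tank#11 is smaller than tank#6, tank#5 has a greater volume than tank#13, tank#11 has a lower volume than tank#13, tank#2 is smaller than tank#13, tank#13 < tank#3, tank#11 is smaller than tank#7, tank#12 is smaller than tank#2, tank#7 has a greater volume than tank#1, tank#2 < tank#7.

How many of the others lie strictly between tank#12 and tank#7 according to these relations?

4

Chaining upward from tank#12 reaches: tank#2, tank#13, tank#4, tank#5, tank#3, tank#1.
Chaining downward from tank#7 reaches: tank#11, tank#2, tank#13, tank#6, tank#5, tank#1.
Strictly between tank#12 and tank#7 are those in both lists: tank#2, tank#13, tank#5, tank#1 — 4 elements.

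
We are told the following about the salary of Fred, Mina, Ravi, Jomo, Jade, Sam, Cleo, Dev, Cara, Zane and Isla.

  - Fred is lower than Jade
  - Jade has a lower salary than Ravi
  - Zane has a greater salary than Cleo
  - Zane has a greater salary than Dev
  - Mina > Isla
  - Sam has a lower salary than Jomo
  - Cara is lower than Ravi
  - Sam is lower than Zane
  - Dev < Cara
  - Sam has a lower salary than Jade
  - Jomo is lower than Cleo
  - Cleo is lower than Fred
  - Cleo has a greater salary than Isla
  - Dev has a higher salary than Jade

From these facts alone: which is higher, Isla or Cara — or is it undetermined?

Cara

Isla < Cleo and Cleo < Fred give Isla < Fred.
With Fred < Jade: Isla < Cleo < Fred < Jade.
Then Jade < Dev extends the chain to Dev.
With Dev < Cara: Isla < Cleo < Fred < Jade < Dev < Cara.
So Cara is higher.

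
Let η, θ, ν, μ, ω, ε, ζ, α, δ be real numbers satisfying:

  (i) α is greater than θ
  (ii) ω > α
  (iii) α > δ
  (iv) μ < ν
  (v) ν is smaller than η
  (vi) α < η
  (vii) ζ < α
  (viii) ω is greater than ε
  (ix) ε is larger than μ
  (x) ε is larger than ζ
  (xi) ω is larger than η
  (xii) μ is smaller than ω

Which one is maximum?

Chaining downward from ω: directly below it, μ, ε, α, η; then θ, ζ, δ, ν.
That covers every other element, and nothing is given above ω, so ω is the maximum.

ω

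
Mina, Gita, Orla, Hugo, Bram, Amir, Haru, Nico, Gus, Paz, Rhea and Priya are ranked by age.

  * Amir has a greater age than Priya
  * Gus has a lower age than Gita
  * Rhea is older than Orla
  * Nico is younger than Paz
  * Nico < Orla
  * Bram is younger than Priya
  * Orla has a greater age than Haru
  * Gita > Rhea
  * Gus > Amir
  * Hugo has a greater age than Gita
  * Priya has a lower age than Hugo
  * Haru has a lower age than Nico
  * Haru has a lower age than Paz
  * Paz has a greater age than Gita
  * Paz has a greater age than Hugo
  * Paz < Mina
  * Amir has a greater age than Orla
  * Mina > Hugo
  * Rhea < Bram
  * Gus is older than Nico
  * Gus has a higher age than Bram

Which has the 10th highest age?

Chaining the given pairs: Haru < Nico < Orla < Rhea < Bram < Priya < Amir < Gus < Gita < Hugo < Paz < Mina.
Counting 10 from the largest end gives Orla.

Orla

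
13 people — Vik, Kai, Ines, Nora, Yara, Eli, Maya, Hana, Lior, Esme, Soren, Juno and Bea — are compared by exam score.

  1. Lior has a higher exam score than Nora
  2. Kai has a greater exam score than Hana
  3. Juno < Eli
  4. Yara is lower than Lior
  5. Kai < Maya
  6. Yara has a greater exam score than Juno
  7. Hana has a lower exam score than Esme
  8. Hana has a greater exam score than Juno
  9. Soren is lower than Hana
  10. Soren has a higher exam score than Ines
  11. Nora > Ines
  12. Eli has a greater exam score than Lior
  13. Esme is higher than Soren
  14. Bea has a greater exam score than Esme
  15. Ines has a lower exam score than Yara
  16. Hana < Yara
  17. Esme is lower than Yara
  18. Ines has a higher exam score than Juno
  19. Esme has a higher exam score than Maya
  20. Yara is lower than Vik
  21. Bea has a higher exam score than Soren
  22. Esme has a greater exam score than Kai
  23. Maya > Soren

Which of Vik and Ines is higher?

Chaining the given relations: Ines < Soren < Hana < Kai < Maya < Esme < Yara < Vik.
So Ines < Vik; Vik is the higher of the two.

Vik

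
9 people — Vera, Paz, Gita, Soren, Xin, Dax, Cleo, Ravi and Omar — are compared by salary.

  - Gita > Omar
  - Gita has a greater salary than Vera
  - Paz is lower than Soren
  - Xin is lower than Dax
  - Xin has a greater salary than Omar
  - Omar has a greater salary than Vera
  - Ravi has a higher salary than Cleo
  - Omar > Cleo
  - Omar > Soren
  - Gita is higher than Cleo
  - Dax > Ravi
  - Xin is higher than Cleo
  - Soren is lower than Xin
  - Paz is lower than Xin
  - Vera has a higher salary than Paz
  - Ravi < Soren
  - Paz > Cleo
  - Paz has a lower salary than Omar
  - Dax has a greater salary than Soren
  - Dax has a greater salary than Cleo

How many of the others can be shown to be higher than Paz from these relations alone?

The elements the relations force above Paz are Vera, Soren, Omar, Xin, Gita, Dax — no chain reaches any other.
That is 6.

6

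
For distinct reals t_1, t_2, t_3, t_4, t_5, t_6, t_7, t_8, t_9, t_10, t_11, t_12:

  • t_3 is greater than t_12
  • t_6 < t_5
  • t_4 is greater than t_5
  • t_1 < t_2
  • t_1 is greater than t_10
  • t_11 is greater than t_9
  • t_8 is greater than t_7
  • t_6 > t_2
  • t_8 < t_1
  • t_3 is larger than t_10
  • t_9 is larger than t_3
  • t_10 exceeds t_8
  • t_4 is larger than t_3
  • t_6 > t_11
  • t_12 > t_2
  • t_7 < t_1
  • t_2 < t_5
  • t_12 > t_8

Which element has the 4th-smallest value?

t_1

Piecing the relations together gives one ordering: t_7 < t_8 < t_10 < t_1 < t_2 < t_12 < t_3 < t_9 < t_11 < t_6 < t_5 < t_4.
Counting 4 from the smallest end gives t_1.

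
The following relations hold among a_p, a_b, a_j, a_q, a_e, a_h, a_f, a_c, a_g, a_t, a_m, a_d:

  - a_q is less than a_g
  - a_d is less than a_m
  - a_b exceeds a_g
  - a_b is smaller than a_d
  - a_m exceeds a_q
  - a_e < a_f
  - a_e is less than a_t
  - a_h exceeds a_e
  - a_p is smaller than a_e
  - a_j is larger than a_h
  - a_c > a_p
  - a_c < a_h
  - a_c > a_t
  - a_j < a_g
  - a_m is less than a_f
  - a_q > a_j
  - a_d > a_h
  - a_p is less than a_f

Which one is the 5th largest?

Piecing the relations together gives one ordering: a_p < a_e < a_t < a_c < a_h < a_j < a_q < a_g < a_b < a_d < a_m < a_f.
Counting 5 from the largest end gives a_g.

a_g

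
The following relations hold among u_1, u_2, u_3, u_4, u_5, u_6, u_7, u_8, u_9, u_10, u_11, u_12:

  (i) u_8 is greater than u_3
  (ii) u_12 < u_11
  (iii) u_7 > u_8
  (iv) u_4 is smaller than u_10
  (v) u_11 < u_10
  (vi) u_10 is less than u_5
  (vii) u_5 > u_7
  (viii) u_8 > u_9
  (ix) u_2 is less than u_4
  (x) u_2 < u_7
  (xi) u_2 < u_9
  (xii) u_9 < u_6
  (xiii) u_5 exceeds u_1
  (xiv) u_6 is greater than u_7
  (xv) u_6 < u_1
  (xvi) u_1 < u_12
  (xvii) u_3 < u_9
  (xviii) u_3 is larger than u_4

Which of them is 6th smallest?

The consecutive relations fix a unique order: u_2 < u_4 < u_3 < u_9 < u_8 < u_7 < u_6 < u_1 < u_12 < u_11 < u_10 < u_5.
The 6th smallest is u_7.

u_7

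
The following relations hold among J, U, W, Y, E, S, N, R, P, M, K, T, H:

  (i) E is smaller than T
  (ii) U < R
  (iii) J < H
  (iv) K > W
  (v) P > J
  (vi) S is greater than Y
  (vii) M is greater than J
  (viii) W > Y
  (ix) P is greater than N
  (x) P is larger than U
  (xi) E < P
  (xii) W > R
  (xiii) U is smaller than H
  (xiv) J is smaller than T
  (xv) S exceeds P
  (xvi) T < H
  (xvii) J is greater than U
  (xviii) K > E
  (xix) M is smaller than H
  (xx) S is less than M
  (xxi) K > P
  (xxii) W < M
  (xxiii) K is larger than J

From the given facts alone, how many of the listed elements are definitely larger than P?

From P the given relations immediately reach K, S.
From those, M — 3 in total.
From those, H — 4 in total.
Nothing else is reachable above P; 4 in all.

4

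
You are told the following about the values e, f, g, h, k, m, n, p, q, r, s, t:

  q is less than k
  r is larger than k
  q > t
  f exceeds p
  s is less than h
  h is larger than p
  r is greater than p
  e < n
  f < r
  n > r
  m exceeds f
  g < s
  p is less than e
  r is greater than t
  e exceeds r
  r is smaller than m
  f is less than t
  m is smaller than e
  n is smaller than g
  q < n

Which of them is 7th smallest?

Piecing the relations together gives one ordering: p < f < t < q < k < r < m < e < n < g < s < h.
Counting 7 from the smallest end gives m.

m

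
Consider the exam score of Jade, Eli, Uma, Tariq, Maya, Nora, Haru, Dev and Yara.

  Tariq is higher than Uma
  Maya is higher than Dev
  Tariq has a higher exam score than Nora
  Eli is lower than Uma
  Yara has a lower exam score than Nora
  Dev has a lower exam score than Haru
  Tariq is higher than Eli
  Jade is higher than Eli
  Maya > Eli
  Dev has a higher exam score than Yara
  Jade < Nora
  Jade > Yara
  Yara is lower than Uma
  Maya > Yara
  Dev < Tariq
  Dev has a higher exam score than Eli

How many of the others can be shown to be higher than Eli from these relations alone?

7

Directly above Eli: Uma, Jade, Dev, Tariq, Maya.
One step further: Haru, Nora (7 so far).
Nothing else is reachable above Eli; 7 in all.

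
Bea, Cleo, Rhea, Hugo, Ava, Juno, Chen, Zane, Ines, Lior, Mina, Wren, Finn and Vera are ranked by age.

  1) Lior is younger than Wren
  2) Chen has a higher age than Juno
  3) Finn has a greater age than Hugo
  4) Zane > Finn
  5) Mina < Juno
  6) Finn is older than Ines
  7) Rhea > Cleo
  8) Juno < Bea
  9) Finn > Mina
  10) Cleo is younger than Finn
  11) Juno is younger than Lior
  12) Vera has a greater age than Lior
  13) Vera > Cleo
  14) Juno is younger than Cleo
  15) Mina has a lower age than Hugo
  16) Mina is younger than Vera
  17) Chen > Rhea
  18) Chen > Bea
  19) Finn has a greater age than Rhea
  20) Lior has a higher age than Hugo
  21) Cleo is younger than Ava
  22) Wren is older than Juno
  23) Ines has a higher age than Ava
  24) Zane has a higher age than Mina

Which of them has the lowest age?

Mina

Hugo is not least since Mina < Hugo; Juno is not least since Mina < Juno; Cleo is not least since Juno < Cleo; Ava is not least since Cleo < Ava; Rhea is not least since Cleo < Rhea; Ines is not least since Ava < Ines; Lior is not least since Juno < Lior; Bea is not least since Juno < Bea; Chen is not least since Bea < Chen; Finn is not least since Cleo < Finn; Zane is not least since Mina < Zane; Vera is not least since Cleo < Vera; Wren is not least since Lior < Wren.
Only Mina has nothing below it, so Mina is the lowest age.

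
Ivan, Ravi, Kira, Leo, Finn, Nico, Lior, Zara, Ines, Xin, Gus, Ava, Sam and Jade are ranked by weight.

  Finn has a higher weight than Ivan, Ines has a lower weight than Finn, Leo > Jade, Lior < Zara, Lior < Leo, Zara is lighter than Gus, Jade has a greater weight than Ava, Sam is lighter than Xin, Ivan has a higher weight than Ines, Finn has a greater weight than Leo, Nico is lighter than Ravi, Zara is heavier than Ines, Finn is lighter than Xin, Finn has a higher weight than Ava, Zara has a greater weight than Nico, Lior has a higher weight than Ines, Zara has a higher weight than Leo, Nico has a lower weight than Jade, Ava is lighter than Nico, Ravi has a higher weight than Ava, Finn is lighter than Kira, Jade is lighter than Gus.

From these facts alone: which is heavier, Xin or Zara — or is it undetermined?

undetermined

Following every chain through Zara: above Zara we get Gus; below Zara we get Ines, Ava, Nico, Lior, Jade, Leo.
Xin is not reached, and no chain runs the other way from Xin to Zara.
So the given relations leave the order of Zara and Xin undetermined.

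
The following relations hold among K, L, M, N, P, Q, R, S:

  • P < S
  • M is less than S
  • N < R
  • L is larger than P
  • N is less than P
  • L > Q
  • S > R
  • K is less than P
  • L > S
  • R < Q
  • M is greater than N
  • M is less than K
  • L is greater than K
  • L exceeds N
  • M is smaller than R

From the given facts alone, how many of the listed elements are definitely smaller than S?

5

The elements the relations force below S are N, M, R, K, P — no chain reaches any other.
That is 5.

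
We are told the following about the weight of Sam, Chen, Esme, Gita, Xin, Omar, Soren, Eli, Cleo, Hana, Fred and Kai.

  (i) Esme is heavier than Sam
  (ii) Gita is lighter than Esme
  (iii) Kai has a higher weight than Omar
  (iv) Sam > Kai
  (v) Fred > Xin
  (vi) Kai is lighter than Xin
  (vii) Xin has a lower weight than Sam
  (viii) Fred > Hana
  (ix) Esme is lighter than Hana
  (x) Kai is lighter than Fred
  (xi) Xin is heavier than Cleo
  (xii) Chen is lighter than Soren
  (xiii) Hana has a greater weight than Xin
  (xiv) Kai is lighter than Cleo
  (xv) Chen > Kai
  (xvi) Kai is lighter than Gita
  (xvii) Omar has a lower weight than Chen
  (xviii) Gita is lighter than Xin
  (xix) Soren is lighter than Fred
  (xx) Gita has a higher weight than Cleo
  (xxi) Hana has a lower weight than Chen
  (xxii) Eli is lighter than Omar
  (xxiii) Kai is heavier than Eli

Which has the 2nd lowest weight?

The consecutive relations fix a unique order: Eli < Omar < Kai < Cleo < Gita < Xin < Sam < Esme < Hana < Chen < Soren < Fred.
The 2nd smallest is Omar.

Omar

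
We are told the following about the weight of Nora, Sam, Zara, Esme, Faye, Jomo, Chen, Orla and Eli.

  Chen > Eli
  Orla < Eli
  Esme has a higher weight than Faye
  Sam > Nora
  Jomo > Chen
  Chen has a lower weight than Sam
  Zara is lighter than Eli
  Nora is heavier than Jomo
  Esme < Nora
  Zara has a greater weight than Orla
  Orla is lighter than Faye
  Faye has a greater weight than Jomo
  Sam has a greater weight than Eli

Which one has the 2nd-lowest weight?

The consecutive relations fix a unique order: Orla < Zara < Eli < Chen < Jomo < Faye < Esme < Nora < Sam.
The 2nd smallest is Zara.

Zara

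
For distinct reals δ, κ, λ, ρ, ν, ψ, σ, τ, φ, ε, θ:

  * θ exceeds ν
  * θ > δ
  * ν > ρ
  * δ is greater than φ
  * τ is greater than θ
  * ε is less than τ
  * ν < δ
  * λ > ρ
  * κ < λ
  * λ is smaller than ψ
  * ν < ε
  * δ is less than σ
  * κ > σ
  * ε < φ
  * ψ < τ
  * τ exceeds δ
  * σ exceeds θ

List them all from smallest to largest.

ρ < ν < ε < φ < δ < θ < σ < κ < λ < ψ < τ

The consecutive links are each given: ρ < ν; ν < ε; ε < φ; φ < δ; δ < θ; θ < σ; σ < κ; κ < λ; λ < ψ; ψ < τ.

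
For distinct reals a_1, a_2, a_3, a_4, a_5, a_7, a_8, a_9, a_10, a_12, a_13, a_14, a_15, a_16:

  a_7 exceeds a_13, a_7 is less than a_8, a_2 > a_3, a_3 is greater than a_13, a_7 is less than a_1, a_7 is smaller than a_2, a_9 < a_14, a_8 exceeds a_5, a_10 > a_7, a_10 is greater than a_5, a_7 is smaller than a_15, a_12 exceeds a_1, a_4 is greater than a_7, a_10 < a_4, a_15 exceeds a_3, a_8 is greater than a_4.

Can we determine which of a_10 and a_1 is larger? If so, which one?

Following every chain through a_10: above a_10 we get a_4, a_8; below a_10 we get a_13, a_7, a_5.
a_1 is not reached, and no chain runs the other way from a_1 to a_10.
So the given relations leave the order of a_10 and a_1 undetermined.

undetermined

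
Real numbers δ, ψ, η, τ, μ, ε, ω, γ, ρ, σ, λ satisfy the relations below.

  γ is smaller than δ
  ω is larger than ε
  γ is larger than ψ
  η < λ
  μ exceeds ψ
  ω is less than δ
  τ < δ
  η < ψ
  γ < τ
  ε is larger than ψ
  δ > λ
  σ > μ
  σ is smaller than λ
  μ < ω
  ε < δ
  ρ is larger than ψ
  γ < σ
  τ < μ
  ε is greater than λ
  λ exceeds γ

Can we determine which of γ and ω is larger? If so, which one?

γ < τ and τ < μ give γ < μ.
With μ < σ: γ < τ < μ < σ.
With σ < λ: γ < τ < μ < σ < λ.
With λ < ε: γ < τ < μ < σ < λ < ε.
Then ε < ω extends the chain to ω.
So ω is larger.

ω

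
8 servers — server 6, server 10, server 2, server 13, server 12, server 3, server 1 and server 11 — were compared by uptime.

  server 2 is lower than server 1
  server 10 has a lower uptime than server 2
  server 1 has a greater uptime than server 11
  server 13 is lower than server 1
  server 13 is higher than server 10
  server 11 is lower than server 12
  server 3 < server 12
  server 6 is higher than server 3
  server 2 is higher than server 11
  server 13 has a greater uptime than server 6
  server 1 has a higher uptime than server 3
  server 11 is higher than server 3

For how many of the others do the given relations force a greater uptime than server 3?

From server 3 the given relations immediately reach server 11, server 12, server 6, server 1.
From those, server 2, server 13 — 6 in total.
Nothing else is reachable above server 3; 6 in all.

6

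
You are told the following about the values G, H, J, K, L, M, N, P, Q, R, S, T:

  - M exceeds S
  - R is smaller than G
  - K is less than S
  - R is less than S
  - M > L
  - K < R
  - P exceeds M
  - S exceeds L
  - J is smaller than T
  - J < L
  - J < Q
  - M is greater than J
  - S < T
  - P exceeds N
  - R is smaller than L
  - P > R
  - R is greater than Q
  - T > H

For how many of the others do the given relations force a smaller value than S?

5

From S the given relations immediately reach K, R, L.
From those, J, Q — 5 in total.
Nothing else is reachable below S; 5 in all.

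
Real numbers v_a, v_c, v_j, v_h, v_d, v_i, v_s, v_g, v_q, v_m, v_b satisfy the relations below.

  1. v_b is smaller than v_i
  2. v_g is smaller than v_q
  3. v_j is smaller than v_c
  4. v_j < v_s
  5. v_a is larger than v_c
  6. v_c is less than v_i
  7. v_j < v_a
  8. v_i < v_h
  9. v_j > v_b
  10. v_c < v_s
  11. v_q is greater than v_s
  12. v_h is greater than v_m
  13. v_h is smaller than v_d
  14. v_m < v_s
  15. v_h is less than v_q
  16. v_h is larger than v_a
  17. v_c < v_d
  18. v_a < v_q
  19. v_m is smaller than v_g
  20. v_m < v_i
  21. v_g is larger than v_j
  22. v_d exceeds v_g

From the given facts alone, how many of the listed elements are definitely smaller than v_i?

The elements the relations force below v_i are v_m, v_b, v_j, v_c — no chain reaches any other.
That is 4.

4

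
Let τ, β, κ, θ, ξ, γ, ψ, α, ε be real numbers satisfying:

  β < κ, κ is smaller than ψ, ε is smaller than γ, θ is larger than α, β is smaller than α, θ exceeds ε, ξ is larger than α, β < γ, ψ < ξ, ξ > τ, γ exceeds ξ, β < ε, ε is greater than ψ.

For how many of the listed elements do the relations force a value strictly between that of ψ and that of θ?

1

Chaining upward from ψ reaches: ε, ξ, γ.
Chaining downward from θ reaches: β, κ, ε, α.
Strictly between ψ and θ are those in both lists: ε — 1 element.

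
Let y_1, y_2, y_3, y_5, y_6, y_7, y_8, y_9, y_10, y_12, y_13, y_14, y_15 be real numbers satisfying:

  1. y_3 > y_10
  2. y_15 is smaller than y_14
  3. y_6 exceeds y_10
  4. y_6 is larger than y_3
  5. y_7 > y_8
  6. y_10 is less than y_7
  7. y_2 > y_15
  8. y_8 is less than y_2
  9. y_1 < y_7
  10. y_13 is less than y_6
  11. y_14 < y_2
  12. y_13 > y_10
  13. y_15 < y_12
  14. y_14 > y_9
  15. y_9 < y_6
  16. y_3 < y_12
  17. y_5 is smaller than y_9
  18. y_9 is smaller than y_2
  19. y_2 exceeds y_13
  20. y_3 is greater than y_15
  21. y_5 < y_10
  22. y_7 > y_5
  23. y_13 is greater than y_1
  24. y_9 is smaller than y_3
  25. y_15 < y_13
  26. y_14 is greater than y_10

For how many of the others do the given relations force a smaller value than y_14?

Directly below y_14: y_10, y_15, y_9.
One step further: y_5 (4 so far).
No other element is forced below y_14 by the given relations, so the count is 4.

4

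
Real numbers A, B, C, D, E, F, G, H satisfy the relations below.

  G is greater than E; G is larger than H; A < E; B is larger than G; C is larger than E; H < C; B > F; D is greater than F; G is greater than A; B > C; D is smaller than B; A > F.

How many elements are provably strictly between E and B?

2

Chaining upward from E reaches: C, G.
Chaining downward from B reaches: F, A, H, C, G, D.
Strictly between E and B are those in both lists: C, G — 2 elements.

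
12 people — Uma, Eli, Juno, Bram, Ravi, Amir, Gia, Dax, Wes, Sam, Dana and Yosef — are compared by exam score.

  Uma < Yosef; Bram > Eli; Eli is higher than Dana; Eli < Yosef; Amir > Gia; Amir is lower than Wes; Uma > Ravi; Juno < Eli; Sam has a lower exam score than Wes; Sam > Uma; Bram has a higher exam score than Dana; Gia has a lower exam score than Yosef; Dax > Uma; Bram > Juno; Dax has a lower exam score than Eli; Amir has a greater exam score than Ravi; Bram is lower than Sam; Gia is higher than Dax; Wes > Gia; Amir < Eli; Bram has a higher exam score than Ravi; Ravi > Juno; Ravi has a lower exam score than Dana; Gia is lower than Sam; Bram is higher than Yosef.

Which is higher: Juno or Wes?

The relevant relations are Juno < Ravi; Ravi < Uma; Uma < Dax; Dax < Gia; Gia < Amir; Amir < Eli; Eli < Yosef; Yosef < Bram; Bram < Sam; Sam < Wes.
Together: Juno < Ravi < Uma < Dax < Gia < Amir < Eli < Yosef < Bram < Sam < Wes.
So Juno < Wes; Wes is the higher of the two.

Wes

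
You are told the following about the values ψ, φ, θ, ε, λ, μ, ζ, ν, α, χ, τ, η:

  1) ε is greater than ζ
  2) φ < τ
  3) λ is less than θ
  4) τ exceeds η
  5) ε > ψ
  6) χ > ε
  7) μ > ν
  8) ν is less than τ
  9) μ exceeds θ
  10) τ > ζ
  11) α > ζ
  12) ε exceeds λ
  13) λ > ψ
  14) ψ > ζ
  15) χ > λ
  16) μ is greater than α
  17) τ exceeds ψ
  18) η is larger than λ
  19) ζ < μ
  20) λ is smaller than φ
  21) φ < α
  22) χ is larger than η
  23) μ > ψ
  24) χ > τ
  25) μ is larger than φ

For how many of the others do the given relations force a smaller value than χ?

From χ the given relations immediately reach λ, η, ε, τ.
From those, ζ, ψ, φ, ν — 8 in total.
Nothing else is reachable below χ; 8 in all.

8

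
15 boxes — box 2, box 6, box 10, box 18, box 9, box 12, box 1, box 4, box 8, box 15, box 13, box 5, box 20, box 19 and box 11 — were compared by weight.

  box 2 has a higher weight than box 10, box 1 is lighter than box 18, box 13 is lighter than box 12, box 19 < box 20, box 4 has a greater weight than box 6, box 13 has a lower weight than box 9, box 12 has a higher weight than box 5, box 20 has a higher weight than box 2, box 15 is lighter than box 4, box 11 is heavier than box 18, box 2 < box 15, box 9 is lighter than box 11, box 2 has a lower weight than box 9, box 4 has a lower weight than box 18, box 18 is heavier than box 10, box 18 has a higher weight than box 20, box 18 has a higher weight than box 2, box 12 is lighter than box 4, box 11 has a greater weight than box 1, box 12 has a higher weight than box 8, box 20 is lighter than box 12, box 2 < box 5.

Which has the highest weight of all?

box 8 is not greatest since box 8 < box 12; box 10 is not greatest since box 10 < box 2; box 19 is not greatest since box 19 < box 20; box 13 is not greatest since box 13 < box 12; box 2 is not greatest since box 2 < box 5; box 20 is not greatest since box 20 < box 12; box 5 is not greatest since box 5 < box 12; box 12 is not greatest since box 12 < box 4; box 1 is not greatest since box 1 < box 11; box 6 is not greatest since box 6 < box 4; box 15 is not greatest since box 15 < box 4; box 9 is not greatest since box 9 < box 11; box 4 is not greatest since box 4 < box 18; box 18 is not greatest since box 18 < box 11.
Only box 11 has nothing above it, so box 11 is the highest weight.

box 11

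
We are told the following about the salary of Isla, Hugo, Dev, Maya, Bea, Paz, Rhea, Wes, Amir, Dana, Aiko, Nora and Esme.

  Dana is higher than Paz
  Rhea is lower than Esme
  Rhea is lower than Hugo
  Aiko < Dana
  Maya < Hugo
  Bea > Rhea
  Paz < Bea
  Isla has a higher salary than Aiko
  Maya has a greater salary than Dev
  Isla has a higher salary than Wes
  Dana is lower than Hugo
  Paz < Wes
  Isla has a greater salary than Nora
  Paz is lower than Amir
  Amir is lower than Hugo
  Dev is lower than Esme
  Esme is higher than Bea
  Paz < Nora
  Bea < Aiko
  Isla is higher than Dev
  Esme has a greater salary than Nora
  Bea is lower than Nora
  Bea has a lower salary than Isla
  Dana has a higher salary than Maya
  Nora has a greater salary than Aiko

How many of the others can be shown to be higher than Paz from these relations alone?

9

Directly above Paz: Bea, Wes, Nora, Amir, Dana.
One step further: Aiko, Esme, Hugo, Isla (9 so far).
Nothing else is reachable above Paz; 9 in all.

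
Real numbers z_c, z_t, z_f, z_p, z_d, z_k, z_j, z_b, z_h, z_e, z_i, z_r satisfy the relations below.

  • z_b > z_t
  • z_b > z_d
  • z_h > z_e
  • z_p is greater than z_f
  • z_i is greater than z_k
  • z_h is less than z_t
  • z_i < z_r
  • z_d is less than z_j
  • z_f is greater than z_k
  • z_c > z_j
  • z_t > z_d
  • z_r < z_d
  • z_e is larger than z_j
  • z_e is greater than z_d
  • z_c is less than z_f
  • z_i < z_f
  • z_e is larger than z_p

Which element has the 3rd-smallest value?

Piecing the relations together gives one ordering: z_k < z_i < z_r < z_d < z_j < z_c < z_f < z_p < z_e < z_h < z_t < z_b.
Counting 3 from the smallest end gives z_r.

z_r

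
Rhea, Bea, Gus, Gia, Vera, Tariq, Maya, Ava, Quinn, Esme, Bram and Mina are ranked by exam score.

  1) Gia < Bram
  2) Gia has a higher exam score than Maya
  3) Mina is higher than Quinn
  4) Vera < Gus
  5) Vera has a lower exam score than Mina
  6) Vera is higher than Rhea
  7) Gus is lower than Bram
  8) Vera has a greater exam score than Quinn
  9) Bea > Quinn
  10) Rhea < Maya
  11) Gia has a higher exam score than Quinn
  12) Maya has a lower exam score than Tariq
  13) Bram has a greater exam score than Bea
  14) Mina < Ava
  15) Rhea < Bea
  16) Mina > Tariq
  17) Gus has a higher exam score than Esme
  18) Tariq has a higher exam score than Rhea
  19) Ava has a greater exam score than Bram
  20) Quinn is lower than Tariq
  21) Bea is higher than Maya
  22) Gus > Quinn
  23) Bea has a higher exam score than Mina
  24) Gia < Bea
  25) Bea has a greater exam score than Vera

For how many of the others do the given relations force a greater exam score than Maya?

Directly above Maya: Tariq, Gia, Bea.
One step further: Mina, Bram (5 so far).
One step further: Ava (6 so far).
Nothing else is reachable above Maya; 6 in all.

6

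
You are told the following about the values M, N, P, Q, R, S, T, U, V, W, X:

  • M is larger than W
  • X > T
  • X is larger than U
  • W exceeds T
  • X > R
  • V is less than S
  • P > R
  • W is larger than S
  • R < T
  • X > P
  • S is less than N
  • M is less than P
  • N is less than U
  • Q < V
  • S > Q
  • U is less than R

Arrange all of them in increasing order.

Each adjacent pair is fixed by a given relation: Q < V; V < S; S < N; N < U; U < R; R < T; T < W; W < M; M < P; P < X. Chaining them end to end gives the full order.

Q < V < S < N < U < R < T < W < M < P < X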